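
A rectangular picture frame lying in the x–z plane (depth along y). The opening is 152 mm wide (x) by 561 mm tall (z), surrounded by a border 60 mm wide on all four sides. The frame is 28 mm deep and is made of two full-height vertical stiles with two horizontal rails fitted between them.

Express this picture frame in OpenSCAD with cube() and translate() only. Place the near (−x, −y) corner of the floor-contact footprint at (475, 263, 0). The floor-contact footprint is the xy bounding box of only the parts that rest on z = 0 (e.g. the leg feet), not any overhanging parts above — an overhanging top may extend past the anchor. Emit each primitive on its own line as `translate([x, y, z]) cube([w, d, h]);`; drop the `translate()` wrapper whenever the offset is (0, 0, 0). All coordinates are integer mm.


translate([475, 263, 0]) cube([60, 28, 681]);
translate([687, 263, 0]) cube([60, 28, 681]);
translate([535, 263, 0]) cube([152, 28, 60]);
translate([535, 263, 621]) cube([152, 28, 60]);


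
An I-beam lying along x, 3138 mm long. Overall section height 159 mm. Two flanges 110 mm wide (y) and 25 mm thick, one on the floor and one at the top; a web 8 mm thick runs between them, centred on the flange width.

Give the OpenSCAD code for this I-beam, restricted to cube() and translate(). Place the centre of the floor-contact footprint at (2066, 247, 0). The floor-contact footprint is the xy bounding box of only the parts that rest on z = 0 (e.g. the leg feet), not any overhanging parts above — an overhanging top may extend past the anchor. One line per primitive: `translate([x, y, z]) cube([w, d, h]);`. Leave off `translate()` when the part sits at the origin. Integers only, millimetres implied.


translate([497, 192, 0]) cube([3138, 110, 25]);
translate([497, 243, 25]) cube([3138, 8, 109]);
translate([497, 192, 134]) cube([3138, 110, 25]);


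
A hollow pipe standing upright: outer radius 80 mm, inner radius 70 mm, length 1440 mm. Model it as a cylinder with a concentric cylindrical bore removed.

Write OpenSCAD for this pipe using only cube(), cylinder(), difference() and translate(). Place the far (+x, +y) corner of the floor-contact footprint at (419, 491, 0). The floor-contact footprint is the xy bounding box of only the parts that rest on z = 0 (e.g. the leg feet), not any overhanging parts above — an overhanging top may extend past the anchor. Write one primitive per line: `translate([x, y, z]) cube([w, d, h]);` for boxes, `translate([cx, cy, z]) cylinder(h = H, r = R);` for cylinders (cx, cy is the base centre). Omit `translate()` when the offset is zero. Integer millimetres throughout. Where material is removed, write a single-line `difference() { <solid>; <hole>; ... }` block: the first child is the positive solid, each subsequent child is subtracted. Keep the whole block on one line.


difference() { translate([339, 411, 0]) cylinder(h = 1440, r = 80); translate([339, 411, 0]) cylinder(h = 1440, r = 70); }


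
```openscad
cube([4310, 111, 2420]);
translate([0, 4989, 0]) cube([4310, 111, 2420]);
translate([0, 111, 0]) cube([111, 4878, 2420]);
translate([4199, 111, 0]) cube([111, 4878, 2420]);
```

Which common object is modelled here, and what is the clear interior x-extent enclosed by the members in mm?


A house (or room) frame. The interior width is 4088 mm.

Four 2420 mm walls enclosing a rectangle with no floor or roof — a room or house frame. Outside width is 4310 mm and wall thickness is 111 mm, so the interior width is 4310 − 2 × 111 = 4088 mm.


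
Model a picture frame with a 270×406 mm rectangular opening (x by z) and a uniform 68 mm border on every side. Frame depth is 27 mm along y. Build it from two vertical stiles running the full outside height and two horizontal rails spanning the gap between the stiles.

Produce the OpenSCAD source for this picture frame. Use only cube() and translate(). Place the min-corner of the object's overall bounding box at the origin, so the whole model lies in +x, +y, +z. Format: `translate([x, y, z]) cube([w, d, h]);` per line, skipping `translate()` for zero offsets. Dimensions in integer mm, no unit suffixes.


cube([68, 27, 542]);
translate([338, 0, 0]) cube([68, 27, 542]);
translate([68, 0, 0]) cube([270, 27, 68]);
translate([68, 0, 474]) cube([270, 27, 68]);


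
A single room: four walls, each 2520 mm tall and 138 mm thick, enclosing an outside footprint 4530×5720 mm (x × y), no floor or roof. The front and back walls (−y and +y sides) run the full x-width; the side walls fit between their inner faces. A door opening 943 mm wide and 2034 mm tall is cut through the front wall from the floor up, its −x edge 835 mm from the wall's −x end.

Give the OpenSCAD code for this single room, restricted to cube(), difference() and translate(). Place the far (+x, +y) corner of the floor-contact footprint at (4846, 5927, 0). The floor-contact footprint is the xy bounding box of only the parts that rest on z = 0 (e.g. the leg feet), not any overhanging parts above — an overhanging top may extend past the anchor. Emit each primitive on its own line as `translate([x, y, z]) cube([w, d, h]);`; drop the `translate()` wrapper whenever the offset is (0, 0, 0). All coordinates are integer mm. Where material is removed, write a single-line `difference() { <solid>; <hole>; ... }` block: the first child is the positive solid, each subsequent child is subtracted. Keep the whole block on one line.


difference() { translate([316, 207, 0]) cube([4530, 138, 2520]); translate([1151, 207, 0]) cube([943, 138, 2034]); }
translate([316, 5789, 0]) cube([4530, 138, 2520]);
translate([316, 345, 0]) cube([138, 5444, 2520]);
translate([4708, 345, 0]) cube([138, 5444, 2520]);


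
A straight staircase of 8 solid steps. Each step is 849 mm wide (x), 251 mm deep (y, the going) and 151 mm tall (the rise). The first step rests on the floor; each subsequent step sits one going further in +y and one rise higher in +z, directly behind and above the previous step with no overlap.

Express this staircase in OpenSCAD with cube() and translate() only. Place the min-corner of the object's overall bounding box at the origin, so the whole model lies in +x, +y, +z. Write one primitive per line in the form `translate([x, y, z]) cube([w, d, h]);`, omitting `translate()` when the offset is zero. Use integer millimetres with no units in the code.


cube([849, 251, 151]);
translate([0, 251, 151]) cube([849, 251, 151]);
translate([0, 502, 302]) cube([849, 251, 151]);
translate([0, 753, 453]) cube([849, 251, 151]);
translate([0, 1004, 604]) cube([849, 251, 151]);
translate([0, 1255, 755]) cube([849, 251, 151]);
translate([0, 1506, 906]) cube([849, 251, 151]);
translate([0, 1757, 1057]) cube([849, 251, 151]);


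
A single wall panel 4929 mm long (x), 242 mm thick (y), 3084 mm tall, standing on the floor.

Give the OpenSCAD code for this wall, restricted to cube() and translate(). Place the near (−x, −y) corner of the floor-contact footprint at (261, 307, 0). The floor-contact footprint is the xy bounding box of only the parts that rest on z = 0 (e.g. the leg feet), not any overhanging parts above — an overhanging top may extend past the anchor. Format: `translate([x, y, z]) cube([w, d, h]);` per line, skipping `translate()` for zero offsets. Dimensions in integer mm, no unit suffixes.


translate([261, 307, 0]) cube([4929, 242, 3084]);


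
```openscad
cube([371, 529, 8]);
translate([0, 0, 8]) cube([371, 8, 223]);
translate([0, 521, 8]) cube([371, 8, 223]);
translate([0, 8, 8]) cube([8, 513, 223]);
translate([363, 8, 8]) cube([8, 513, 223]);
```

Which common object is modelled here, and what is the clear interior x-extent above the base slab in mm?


An open box. The internal width is 355 mm.

A 371×529 base slab with four walls standing on it — an open box. The base is 371 mm wide and the walls are 8 mm thick, so the internal width is 371 − 2 × 8 = 355 mm.


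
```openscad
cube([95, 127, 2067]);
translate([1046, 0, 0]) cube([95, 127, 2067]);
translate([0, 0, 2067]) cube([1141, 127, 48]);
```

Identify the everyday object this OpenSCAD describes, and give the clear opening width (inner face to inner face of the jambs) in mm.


A door frame. The clear opening width is 951 mm.

Two 2067 mm tall posts with a header on top — a door frame. The left jamb is 95 mm wide at x = 0; the right jamb starts at x = 1046. The clear opening is 1046 − 95 = 951 mm.


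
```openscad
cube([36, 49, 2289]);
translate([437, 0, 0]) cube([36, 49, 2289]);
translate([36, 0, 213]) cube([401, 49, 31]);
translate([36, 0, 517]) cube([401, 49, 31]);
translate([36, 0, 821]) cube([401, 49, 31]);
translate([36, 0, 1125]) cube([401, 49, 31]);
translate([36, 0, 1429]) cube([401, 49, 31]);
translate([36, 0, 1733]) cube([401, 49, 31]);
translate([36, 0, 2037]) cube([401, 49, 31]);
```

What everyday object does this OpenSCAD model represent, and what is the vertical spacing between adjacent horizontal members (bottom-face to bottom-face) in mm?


A ladder. The rung spacing is 304 mm.

Two tall 36×49 posts with 7 short bars between them — a ladder. Adjacent rungs sit at z = 213 and z = 517, so the spacing is 517 − 213 = 304 mm.


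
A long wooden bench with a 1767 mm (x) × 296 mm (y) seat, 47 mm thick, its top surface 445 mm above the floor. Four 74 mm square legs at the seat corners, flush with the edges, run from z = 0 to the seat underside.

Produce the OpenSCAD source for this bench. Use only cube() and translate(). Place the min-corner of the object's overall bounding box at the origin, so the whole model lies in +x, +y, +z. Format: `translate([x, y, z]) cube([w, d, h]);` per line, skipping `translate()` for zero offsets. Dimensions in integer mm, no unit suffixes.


// leg_h = 445 − 47 = 398
translate([0, 0, 398]) cube([1767, 296, 47]);
cube([74, 74, 398]);
translate([0, 222, 0]) cube([74, 74, 398]);
translate([1693, 0, 0]) cube([74, 74, 398]);
translate([1693, 222, 0]) cube([74, 74, 398]);


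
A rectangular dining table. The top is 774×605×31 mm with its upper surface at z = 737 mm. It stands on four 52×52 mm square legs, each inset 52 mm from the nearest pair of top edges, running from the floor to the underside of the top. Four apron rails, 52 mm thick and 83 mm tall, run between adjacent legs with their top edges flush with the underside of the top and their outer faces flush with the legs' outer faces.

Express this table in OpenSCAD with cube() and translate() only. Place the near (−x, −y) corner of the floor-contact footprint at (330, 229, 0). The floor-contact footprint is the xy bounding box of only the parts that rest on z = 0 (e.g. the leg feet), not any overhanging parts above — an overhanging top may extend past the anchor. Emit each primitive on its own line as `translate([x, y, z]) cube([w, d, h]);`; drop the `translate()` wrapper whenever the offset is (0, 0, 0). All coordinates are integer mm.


translate([278, 177, 706]) cube([774, 605, 31]);
translate([330, 229, 0]) cube([52, 52, 706]);
translate([948, 229, 0]) cube([52, 52, 706]);
translate([330, 678, 0]) cube([52, 52, 706]);
translate([948, 678, 0]) cube([52, 52, 706]);
translate([382, 229, 623]) cube([566, 52, 83]);
translate([382, 678, 623]) cube([566, 52, 83]);
translate([330, 281, 623]) cube([52, 397, 83]);
translate([948, 281, 623]) cube([52, 397, 83]);


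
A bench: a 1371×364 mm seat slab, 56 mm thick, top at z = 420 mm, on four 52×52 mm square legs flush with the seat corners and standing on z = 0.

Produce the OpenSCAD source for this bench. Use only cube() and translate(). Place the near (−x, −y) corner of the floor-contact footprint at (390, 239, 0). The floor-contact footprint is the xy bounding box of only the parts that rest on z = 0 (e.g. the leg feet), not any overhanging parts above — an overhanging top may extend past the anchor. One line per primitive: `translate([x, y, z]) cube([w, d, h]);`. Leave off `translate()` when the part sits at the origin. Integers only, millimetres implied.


translate([390, 239, 364]) cube([1371, 364, 56]);
translate([390, 239, 0]) cube([52, 52, 364]);
translate([390, 551, 0]) cube([52, 52, 364]);
translate([1709, 239, 0]) cube([52, 52, 364]);
translate([1709, 551, 0]) cube([52, 52, 364]);


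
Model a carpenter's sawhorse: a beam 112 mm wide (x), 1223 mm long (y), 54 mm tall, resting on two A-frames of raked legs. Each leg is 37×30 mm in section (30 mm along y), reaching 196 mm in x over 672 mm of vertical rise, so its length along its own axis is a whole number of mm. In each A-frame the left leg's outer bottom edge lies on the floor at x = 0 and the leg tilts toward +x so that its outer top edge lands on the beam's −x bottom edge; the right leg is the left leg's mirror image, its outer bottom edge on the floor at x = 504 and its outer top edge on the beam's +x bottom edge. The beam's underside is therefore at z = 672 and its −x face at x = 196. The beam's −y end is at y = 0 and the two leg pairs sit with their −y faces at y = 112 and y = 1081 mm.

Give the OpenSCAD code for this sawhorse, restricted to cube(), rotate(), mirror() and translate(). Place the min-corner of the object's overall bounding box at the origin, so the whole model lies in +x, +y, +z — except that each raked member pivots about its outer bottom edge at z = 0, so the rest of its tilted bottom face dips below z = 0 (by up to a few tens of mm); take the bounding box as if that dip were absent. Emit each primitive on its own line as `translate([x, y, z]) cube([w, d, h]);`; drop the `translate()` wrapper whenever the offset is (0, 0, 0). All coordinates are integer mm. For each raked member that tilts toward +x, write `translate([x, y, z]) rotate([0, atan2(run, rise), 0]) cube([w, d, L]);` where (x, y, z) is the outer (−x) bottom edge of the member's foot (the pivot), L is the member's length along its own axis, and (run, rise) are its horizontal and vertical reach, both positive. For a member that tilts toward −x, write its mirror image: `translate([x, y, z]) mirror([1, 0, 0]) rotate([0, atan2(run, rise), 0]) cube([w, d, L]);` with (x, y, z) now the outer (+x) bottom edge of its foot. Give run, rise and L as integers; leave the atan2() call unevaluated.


// leg length = √(196² + 672²) = 700
// right-leg outer foot x = 2·196 + 112 = 504
// beam min-corner = (196, 0, 672)
translate([196, 0, 672]) cube([112, 1223, 54]);
translate([0, 112, 0]) rotate([0, atan2(196, 672), 0]) cube([37, 30, 700]);
translate([504, 112, 0]) mirror([1, 0, 0]) rotate([0, atan2(196, 672), 0]) cube([37, 30, 700]);
translate([0, 1081, 0]) rotate([0, atan2(196, 672), 0]) cube([37, 30, 700]);
translate([504, 1081, 0]) mirror([1, 0, 0]) rotate([0, atan2(196, 672), 0]) cube([37, 30, 700]);


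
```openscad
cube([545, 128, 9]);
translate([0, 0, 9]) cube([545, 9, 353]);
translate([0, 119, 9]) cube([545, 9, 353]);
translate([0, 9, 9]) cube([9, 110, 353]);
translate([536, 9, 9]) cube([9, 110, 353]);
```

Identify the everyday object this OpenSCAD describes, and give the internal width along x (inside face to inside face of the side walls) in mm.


An open box. The internal width is 527 mm.

A 545×128 base slab with four walls standing on it — an open box. The base is 545 mm wide and the walls are 9 mm thick, so the internal width is 545 − 2 × 9 = 527 mm.


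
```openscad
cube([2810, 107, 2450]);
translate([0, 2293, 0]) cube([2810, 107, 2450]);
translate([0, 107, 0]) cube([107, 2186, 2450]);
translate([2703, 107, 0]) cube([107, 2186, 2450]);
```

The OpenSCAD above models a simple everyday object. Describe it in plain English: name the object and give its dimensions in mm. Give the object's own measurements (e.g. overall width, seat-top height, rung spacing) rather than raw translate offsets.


The wall frame of a small rectangular building: four walls, each 2450 mm tall and 107 mm thick, enclosing a footprint 2810 mm (x) by 2400 mm (y) outside-to-outside, with no floor or roof. The front and back walls (the −y and +y sides) span the full width; the two side walls fit between them.


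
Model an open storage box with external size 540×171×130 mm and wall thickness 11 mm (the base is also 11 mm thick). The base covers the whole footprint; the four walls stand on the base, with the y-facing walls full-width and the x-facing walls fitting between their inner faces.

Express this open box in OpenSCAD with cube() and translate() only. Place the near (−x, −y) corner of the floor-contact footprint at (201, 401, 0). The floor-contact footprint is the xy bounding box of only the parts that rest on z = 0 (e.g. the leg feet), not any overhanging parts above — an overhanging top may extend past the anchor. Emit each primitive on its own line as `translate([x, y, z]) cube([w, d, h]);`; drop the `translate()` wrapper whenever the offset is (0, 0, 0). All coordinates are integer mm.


translate([201, 401, 0]) cube([540, 171, 11]);
translate([201, 401, 11]) cube([540, 11, 119]);
translate([201, 561, 11]) cube([540, 11, 119]);
translate([201, 412, 11]) cube([11, 149, 119]);
translate([730, 412, 11]) cube([11, 149, 119]);


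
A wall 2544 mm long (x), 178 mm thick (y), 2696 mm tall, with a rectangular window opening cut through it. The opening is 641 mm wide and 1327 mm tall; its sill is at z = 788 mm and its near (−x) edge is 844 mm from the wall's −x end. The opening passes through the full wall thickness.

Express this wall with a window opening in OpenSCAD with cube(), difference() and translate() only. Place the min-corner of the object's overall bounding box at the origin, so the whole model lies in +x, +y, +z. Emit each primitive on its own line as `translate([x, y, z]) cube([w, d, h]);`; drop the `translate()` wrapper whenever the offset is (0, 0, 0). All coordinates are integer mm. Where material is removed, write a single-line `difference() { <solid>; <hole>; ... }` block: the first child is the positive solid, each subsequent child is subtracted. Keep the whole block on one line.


difference() { cube([2544, 178, 2696]); translate([844, 0, 788]) cube([641, 178, 1327]); }


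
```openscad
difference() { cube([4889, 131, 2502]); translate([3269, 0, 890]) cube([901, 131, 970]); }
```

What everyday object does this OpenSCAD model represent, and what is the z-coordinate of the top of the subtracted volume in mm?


A wall with a window opening. The window head height is 1860 mm.

A wall with a rectangular opening subtracted — a window. Sill at z = 890, opening 970 mm tall, so the head is at 890 + 970 = 1860 mm.


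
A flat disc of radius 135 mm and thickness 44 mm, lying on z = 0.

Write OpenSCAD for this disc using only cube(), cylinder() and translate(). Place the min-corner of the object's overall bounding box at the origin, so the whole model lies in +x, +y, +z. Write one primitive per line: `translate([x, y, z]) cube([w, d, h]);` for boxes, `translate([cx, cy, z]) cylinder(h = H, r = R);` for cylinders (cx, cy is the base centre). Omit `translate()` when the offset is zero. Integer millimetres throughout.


translate([135, 135, 0]) cylinder(h = 44, r = 135);


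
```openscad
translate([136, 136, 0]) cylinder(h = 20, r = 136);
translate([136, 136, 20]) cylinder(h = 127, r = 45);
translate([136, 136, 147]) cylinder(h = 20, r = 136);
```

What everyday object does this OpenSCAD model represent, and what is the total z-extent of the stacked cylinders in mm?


A spool. The overall height is 167 mm.

Three coaxial cylinders, large–small–large — a spool. Two 20 mm flanges and a 127 mm core give 20 + 127 + 20 = 167 mm.


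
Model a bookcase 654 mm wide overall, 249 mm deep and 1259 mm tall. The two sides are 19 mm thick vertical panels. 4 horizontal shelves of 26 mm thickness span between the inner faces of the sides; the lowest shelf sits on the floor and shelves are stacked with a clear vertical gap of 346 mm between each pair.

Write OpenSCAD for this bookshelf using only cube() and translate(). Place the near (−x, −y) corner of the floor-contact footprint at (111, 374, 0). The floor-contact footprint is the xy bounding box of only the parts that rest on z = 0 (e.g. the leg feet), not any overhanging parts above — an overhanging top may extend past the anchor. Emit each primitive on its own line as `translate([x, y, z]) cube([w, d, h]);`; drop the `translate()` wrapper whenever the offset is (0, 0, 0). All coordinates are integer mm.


translate([111, 374, 0]) cube([19, 249, 1259]);
translate([746, 374, 0]) cube([19, 249, 1259]);
translate([130, 374, 0]) cube([616, 249, 26]);
translate([130, 374, 372]) cube([616, 249, 26]);
translate([130, 374, 744]) cube([616, 249, 26]);
translate([130, 374, 1116]) cube([616, 249, 26]);


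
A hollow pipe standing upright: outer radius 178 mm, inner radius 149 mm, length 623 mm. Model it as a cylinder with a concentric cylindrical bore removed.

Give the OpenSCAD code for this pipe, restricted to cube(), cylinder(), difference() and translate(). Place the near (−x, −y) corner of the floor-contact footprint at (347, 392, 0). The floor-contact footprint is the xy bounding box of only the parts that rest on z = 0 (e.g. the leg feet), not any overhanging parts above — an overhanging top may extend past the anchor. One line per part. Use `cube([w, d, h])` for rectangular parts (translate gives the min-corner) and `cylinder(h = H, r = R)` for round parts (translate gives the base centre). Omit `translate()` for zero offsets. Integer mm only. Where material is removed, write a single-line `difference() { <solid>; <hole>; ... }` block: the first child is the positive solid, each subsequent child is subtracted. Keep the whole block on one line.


difference() { translate([525, 570, 0]) cylinder(h = 623, r = 178); translate([525, 570, 0]) cylinder(h = 623, r = 149); }


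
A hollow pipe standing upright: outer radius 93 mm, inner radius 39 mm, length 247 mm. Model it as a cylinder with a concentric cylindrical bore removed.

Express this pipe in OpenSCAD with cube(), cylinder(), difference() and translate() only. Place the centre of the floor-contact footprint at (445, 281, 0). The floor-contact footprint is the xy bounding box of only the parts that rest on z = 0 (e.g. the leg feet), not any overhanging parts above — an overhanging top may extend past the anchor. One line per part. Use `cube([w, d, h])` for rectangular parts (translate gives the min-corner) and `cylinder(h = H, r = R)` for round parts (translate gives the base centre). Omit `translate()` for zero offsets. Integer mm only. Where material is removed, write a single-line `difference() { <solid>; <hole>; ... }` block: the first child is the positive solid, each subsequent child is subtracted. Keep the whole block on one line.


difference() { translate([445, 281, 0]) cylinder(h = 247, r = 93); translate([445, 281, 0]) cylinder(h = 247, r = 39); }


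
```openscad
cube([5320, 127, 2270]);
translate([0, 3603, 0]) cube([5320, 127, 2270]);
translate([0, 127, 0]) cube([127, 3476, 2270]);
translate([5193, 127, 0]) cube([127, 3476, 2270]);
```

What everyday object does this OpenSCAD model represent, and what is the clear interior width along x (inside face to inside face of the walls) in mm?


A house (or room) frame. The interior width is 5066 mm.

Four 2270 mm walls enclosing a rectangle with no floor or roof — a room or house frame. Outside width is 5320 mm and wall thickness is 127 mm, so the interior width is 5320 − 2 × 127 = 5066 mm.


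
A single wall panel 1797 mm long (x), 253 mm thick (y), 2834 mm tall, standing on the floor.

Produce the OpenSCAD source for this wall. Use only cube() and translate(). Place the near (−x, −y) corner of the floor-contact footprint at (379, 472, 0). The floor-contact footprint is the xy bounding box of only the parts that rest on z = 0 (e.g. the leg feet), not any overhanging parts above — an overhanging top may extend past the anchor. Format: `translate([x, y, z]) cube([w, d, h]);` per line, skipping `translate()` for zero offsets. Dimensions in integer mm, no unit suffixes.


translate([379, 472, 0]) cube([1797, 253, 2834]);


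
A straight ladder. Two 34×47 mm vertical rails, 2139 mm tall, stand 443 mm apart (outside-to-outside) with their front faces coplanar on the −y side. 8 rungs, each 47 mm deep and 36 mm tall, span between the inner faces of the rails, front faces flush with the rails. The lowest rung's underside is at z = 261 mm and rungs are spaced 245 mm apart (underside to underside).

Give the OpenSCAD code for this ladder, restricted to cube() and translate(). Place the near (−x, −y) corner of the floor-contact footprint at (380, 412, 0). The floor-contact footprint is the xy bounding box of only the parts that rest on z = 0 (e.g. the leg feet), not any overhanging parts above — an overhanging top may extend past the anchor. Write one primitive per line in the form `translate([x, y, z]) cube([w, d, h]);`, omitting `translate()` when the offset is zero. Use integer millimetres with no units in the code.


translate([380, 412, 0]) cube([34, 47, 2139]);
translate([789, 412, 0]) cube([34, 47, 2139]);
translate([414, 412, 261]) cube([375, 47, 36]);
translate([414, 412, 506]) cube([375, 47, 36]);
translate([414, 412, 751]) cube([375, 47, 36]);
translate([414, 412, 996]) cube([375, 47, 36]);
translate([414, 412, 1241]) cube([375, 47, 36]);
translate([414, 412, 1486]) cube([375, 47, 36]);
translate([414, 412, 1731]) cube([375, 47, 36]);
translate([414, 412, 1976]) cube([375, 47, 36]);


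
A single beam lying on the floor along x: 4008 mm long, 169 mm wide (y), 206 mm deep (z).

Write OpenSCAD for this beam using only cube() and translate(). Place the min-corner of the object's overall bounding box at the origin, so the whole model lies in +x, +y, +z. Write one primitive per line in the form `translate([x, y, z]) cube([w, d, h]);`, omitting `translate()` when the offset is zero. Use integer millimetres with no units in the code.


cube([4008, 169, 206]);


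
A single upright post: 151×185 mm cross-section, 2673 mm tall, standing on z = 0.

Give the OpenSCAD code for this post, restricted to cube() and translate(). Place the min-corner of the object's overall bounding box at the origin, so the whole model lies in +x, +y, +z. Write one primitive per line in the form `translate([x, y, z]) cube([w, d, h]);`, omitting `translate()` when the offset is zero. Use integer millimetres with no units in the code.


cube([151, 185, 2673]);


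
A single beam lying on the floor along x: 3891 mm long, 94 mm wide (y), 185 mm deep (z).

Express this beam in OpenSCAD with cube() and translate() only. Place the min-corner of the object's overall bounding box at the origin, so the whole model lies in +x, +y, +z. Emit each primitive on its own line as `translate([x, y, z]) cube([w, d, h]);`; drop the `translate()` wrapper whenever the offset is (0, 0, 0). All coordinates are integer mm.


cube([3891, 94, 185]);


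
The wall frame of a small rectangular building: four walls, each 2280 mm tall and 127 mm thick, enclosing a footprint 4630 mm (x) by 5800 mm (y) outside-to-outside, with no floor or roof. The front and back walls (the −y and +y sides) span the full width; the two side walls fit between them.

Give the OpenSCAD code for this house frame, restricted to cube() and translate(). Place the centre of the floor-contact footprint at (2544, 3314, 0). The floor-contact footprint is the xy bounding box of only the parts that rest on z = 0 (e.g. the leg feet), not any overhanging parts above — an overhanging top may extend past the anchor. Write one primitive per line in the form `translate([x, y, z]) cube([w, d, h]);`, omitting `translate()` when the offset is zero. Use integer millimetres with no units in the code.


translate([229, 414, 0]) cube([4630, 127, 2280]);
translate([229, 6087, 0]) cube([4630, 127, 2280]);
translate([229, 541, 0]) cube([127, 5546, 2280]);
translate([4732, 541, 0]) cube([127, 5546, 2280]);


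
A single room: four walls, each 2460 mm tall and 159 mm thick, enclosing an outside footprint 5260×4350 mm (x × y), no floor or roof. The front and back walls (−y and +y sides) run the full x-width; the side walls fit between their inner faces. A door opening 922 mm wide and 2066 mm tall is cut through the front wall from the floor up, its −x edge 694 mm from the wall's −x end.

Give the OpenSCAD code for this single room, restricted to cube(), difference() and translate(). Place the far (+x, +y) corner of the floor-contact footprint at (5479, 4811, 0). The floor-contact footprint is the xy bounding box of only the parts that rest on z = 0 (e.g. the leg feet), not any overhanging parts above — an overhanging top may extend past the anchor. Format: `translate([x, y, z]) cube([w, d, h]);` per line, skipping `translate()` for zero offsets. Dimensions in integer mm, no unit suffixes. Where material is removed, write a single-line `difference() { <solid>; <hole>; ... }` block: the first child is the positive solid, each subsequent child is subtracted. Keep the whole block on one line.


difference() { translate([219, 461, 0]) cube([5260, 159, 2460]); translate([913, 461, 0]) cube([922, 159, 2066]); }
translate([219, 4652, 0]) cube([5260, 159, 2460]);
translate([219, 620, 0]) cube([159, 4032, 2460]);
translate([5320, 620, 0]) cube([159, 4032, 2460]);


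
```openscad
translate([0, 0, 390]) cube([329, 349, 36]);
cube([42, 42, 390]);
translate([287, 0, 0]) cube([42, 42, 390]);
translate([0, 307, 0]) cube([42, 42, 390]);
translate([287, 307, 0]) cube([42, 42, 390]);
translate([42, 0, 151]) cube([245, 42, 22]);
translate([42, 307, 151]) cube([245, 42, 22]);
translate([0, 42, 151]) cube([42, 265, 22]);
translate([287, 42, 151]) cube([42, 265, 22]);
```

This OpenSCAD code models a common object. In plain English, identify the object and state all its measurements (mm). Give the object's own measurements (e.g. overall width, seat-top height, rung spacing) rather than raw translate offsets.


A four-legged stool. The seat is a 329×349×36 mm slab whose top surface is at z = 426 mm; four square legs, each 42×42 mm in cross-section, run from the floor (z = 0) to the underside of the seat, each flush with a corner of the seat. Four stretchers, 42 mm wide and 22 mm tall, connect adjacent legs with their undersides at z = 151 mm, each running between the inner faces of the legs it joins and aligned with the legs' outer faces on the other axis.


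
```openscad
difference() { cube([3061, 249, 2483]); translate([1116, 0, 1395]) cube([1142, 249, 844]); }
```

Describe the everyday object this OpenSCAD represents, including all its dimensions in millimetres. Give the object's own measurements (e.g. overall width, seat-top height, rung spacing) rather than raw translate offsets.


A wall 3061 mm long (x), 249 mm thick (y), 2483 mm tall, with a rectangular window opening cut through it. The opening is 1142 mm wide and 844 mm tall; its sill is at z = 1395 mm and its near (−x) edge is 1116 mm from the wall's −x end. The opening passes through the full wall thickness.


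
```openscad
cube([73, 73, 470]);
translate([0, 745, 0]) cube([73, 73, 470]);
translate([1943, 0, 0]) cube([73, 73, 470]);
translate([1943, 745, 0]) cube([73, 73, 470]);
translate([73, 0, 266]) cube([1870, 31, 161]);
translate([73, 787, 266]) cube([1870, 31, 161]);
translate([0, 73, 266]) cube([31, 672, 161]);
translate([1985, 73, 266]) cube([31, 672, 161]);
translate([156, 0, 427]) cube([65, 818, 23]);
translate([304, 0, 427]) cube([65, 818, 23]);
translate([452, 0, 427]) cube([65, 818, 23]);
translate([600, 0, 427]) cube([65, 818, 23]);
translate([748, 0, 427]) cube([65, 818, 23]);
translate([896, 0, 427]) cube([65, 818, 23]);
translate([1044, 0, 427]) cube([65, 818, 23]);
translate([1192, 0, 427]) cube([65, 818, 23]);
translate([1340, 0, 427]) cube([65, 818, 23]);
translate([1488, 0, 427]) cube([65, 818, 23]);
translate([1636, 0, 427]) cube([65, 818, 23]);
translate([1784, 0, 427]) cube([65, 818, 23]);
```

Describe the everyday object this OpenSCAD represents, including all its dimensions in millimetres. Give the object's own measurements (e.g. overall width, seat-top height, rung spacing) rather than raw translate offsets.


A bed frame 2016 mm long (x) by 818 mm wide (y). Four 73×73 mm corner posts, 470 mm tall, at the corners of the footprint. Four rails of 31 mm thickness and 161 mm height run between adjacent posts with their undersides at z = 266 mm, their outer faces flush with the outside of the frame (the two x-running rails run between the posts' inner faces; the two y-running rails run between the posts' inner faces). 12 slats, each 65 mm wide (x) and 23 mm thick, lie across the top of the two x-running rails, running the full 818 mm width of the frame in y; along x they sit between the end posts with a 83 mm gap after the −x posts and between neighbouring slats, leaving 94 mm before the +x posts.


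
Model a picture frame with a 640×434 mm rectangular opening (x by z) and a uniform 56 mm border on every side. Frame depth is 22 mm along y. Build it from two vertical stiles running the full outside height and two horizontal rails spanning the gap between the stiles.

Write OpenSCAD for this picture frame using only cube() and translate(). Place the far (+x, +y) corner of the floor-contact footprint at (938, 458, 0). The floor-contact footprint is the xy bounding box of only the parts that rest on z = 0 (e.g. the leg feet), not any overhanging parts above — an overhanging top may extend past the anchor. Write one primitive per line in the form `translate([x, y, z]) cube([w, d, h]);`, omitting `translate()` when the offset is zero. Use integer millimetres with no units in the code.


translate([186, 436, 0]) cube([56, 22, 546]);
translate([882, 436, 0]) cube([56, 22, 546]);
translate([242, 436, 0]) cube([640, 22, 56]);
translate([242, 436, 490]) cube([640, 22, 56]);


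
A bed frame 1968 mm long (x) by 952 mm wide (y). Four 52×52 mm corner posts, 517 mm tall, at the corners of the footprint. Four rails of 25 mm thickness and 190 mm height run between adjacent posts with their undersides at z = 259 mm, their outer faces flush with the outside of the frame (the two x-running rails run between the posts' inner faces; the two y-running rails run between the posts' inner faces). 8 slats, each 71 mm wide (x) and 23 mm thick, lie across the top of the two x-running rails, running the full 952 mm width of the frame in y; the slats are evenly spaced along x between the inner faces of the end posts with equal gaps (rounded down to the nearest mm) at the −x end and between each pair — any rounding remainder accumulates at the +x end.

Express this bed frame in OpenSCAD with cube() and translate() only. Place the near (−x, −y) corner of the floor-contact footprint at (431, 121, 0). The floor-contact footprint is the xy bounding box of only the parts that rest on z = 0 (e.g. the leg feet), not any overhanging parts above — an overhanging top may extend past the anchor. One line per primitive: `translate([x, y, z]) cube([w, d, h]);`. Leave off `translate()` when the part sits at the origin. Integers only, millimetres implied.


translate([431, 121, 0]) cube([52, 52, 517]);
translate([431, 1021, 0]) cube([52, 52, 517]);
translate([2347, 121, 0]) cube([52, 52, 517]);
translate([2347, 1021, 0]) cube([52, 52, 517]);
translate([483, 121, 259]) cube([1864, 25, 190]);
translate([483, 1048, 259]) cube([1864, 25, 190]);
translate([431, 173, 259]) cube([25, 848, 190]);
translate([2374, 173, 259]) cube([25, 848, 190]);
translate([627, 121, 449]) cube([71, 952, 23]);
translate([842, 121, 449]) cube([71, 952, 23]);
translate([1057, 121, 449]) cube([71, 952, 23]);
translate([1272, 121, 449]) cube([71, 952, 23]);
translate([1487, 121, 449]) cube([71, 952, 23]);
translate([1702, 121, 449]) cube([71, 952, 23]);
translate([1917, 121, 449]) cube([71, 952, 23]);
translate([2132, 121, 449]) cube([71, 952, 23]);


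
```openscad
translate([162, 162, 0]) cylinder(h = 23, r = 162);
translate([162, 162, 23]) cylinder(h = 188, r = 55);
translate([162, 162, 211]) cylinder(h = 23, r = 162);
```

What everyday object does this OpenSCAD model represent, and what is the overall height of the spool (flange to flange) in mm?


A spool. The overall height is 234 mm.

Three coaxial cylinders, large–small–large — a spool. Two 23 mm flanges and a 188 mm core give 23 + 188 + 23 = 234 mm.


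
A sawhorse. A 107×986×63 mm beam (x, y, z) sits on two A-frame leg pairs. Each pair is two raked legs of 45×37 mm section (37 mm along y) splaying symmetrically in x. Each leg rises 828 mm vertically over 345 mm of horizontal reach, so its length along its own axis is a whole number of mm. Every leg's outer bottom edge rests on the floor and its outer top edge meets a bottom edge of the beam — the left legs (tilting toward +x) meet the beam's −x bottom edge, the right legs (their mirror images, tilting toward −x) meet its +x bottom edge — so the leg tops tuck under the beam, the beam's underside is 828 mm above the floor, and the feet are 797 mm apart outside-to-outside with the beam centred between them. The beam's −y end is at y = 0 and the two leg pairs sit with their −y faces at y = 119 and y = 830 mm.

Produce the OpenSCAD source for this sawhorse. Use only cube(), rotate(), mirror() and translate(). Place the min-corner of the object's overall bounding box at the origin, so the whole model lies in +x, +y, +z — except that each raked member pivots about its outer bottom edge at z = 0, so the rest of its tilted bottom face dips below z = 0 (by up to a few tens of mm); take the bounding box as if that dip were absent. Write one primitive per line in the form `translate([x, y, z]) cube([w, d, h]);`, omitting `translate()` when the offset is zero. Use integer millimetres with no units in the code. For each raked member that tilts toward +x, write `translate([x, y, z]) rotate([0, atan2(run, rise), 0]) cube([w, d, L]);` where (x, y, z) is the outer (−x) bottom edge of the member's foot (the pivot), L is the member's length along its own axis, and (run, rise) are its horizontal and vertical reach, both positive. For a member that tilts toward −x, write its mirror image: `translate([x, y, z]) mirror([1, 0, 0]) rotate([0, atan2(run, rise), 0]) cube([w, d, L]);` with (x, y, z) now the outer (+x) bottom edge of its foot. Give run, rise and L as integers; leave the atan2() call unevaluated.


// leg length = √(345² + 828²) = 897
// right-leg outer foot x = 2·345 + 107 = 797
// beam min-corner = (345, 0, 828)
translate([345, 0, 828]) cube([107, 986, 63]);
translate([0, 119, 0]) rotate([0, atan2(345, 828), 0]) cube([45, 37, 897]);
translate([797, 119, 0]) mirror([1, 0, 0]) rotate([0, atan2(345, 828), 0]) cube([45, 37, 897]);
translate([0, 830, 0]) rotate([0, atan2(345, 828), 0]) cube([45, 37, 897]);
translate([797, 830, 0]) mirror([1, 0, 0]) rotate([0, atan2(345, 828), 0]) cube([45, 37, 897]);


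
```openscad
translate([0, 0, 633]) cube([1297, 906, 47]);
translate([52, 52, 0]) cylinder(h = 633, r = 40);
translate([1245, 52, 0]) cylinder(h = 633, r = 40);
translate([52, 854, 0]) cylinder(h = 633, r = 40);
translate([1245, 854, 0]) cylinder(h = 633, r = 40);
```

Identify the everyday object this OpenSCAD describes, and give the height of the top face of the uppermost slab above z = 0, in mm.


A table. The table height is 680 mm.

A 1297×906×47 slab sits at z = 633 on four Ø80 mm round legs — a table. The top surface is at 633 + 47 = 680 mm.


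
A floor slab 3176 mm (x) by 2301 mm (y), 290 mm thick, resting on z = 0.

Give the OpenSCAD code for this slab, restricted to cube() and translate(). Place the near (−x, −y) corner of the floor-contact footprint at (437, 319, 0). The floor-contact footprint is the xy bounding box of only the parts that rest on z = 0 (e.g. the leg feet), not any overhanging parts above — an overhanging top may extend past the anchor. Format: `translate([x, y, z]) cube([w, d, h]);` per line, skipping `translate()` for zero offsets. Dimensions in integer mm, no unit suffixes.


translate([437, 319, 0]) cube([3176, 2301, 290]);


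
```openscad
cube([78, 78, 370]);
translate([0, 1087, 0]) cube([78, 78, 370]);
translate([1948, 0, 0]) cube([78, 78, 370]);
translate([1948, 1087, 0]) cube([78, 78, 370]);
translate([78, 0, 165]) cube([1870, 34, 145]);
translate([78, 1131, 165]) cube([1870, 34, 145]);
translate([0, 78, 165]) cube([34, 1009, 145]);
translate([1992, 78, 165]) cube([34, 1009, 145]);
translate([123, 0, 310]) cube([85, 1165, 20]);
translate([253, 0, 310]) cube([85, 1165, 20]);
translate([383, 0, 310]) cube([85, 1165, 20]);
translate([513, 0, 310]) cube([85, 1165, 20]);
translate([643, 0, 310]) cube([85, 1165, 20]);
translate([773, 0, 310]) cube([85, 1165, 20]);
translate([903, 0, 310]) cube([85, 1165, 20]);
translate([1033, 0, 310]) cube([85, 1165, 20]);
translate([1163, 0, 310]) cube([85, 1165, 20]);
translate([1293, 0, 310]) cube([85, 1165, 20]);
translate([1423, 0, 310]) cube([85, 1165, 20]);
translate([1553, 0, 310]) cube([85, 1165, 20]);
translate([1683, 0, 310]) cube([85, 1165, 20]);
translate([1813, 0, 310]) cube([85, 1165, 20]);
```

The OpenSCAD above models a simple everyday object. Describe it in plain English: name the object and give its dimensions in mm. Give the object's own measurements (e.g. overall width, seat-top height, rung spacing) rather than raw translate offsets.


A bed frame 2026 mm long (x) by 1165 mm wide (y). Four 78×78 mm corner posts, 370 mm tall, at the corners of the footprint. Four rails of 34 mm thickness and 145 mm height run between adjacent posts with their undersides at z = 165 mm, their outer faces flush with the outside of the frame (the two x-running rails run between the posts' inner faces; the two y-running rails run between the posts' inner faces). 14 slats, each 85 mm wide (x) and 20 mm thick, lie across the top of the two x-running rails, running the full 1165 mm width of the frame in y; along x they sit between the end posts with a 45 mm gap after the −x posts and between neighbouring slats, leaving 50 mm before the +x posts.
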